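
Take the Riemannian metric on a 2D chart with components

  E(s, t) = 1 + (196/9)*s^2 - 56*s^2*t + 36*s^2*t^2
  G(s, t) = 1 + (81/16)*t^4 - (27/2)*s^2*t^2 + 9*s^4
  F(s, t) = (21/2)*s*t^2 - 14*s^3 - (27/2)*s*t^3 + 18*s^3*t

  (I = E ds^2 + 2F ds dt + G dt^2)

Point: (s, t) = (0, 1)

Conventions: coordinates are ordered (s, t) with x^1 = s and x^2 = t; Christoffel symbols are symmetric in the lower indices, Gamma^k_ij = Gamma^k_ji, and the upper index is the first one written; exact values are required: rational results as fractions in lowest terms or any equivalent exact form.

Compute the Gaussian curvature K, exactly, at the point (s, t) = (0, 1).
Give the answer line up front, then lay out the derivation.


Answer: K = -1536/9409

E = 1, F = 0, G = 97/16, EG - F^2 = 97/16 at the point
E_s = 0, E_t = 0, F_s = -3, F_t = 0, G_s = 0, G_t = 81/4
E_tt = 0, F_st = -39/2, G_ss = -27
The intrinsic route: Brioschi's K = (det M1 - det M2)/(EG - F^2)^2.
M1 = [[-E_tt/2 + F_st - G_ss/2, E_s/2, F_s - E_t/2], [F_t - G_s/2, E, F], [G_t/2, F, G]] = [[-6, 0, -3], [0, 1, 0], [81/8, 0, 97/16]]; det M1 = -6
M2 = [[0, E_t/2, G_s/2], [E_t/2, E, F], [G_s/2, F, G]] = [[0, 0, 0], [0, 1, 0], [0, 0, 97/16]]; det M2 = 0
det M1 - det M2 = -6; K = -6 / (97/16)^2 = -1536/9409


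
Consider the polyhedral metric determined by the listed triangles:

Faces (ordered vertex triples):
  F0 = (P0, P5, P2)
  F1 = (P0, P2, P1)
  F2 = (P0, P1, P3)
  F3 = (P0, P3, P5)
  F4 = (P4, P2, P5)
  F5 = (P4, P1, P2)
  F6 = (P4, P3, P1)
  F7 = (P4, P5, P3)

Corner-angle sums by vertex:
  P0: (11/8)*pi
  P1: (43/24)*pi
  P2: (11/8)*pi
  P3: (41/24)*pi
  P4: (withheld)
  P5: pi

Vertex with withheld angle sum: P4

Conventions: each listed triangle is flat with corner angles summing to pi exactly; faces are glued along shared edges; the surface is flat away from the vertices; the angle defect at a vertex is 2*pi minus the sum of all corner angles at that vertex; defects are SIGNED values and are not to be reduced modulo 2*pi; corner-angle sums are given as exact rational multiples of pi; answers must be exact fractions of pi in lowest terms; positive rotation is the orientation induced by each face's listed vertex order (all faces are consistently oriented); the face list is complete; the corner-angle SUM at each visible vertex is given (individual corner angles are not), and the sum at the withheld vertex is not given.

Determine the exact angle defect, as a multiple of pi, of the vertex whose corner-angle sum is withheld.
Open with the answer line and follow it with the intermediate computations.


Answer: defect(P4) = (5/4)*pi

V = 6, E = 12, F = 8; chi = V - E + F = 2
Gauss-Bonnet: total defect = 2*pi*chi = 4*pi; visible defects sum to (11/4)*pi


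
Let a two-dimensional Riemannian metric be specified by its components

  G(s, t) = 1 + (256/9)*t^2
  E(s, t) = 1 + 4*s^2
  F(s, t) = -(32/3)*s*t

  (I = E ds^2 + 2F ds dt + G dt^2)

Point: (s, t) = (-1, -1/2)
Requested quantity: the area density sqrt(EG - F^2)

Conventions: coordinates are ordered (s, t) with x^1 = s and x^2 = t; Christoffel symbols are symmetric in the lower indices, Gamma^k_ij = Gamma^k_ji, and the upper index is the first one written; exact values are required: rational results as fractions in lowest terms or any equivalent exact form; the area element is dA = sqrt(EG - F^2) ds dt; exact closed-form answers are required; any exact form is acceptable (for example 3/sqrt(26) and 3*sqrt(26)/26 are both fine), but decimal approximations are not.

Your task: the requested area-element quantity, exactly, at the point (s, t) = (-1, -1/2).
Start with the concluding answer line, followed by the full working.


Answer: sqrt(EG - F^2) = sqrt(109)/3

E = 5, F = -16/3, G = 73/9; EG - F^2 = 109/9


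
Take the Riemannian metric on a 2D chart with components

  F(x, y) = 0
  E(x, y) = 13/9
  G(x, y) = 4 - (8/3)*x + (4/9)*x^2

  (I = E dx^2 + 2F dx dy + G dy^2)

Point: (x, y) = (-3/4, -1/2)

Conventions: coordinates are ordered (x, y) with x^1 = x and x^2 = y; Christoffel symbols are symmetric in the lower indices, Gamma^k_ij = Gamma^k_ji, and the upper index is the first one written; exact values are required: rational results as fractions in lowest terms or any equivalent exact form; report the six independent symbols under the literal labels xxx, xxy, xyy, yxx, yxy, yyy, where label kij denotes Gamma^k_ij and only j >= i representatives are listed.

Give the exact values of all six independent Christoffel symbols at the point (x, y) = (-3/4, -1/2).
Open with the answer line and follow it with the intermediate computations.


Answer: Gamma_xxx = 0, Gamma_xxy = 0, Gamma_xyy = 15/13, Gamma_yxx = 0, Gamma_yxy = -4/15, Gamma_yyy = 0

E = 13/9, F = 0, G = 25/4 at the point
E_x = 0, E_y = 0, F_x = 0, F_y = 0, G_x = -10/3, G_y = 0
EG - F^2 = 325/36;  g^inv = (36/325) * [[25/4, 0], [0, 13/9]]
first-kind symbols [ij,l] = (1/2)(d_i g_jl + d_j g_il - d_l g_ij): [xx,x] = E_x/2 = 0, [xx,y] = F_x - E_y/2 = 0, [xy,x] = E_y/2 = 0, [xy,y] = G_x/2 = -5/3, [yy,x] = F_y - G_x/2 = 5/3, [yy,y] = G_y/2 = 0
Gamma^x_ij = (G*[ij,x] - F*[ij,y])/(EG - F^2), Gamma^y_ij = (E*[ij,y] - F*[ij,x])/(EG - F^2)


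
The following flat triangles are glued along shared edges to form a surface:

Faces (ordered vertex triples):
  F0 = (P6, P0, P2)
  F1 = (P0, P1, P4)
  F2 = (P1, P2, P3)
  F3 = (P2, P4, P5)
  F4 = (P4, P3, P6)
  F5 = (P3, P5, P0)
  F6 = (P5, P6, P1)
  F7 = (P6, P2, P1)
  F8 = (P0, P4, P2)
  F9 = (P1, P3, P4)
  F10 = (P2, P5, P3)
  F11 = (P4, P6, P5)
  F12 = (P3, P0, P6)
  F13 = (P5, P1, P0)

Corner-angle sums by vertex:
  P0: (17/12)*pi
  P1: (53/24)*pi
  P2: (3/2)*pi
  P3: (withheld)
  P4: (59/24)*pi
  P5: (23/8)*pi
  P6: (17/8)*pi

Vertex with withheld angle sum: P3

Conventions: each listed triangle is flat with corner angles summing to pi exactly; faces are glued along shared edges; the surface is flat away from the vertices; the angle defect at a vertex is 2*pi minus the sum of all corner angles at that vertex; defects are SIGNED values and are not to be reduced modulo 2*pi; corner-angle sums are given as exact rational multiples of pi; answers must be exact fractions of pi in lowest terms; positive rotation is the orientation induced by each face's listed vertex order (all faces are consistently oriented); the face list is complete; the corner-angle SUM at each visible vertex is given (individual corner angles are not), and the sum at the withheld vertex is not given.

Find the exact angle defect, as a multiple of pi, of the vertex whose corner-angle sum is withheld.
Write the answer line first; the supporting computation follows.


Answer: defect(P3) = (7/12)*pi

V = 7, E = 21, F = 14; chi = V - E + F = 0
Gauss-Bonnet: total defect = 2*pi*chi = 0; visible defects sum to (-7/12)*pi


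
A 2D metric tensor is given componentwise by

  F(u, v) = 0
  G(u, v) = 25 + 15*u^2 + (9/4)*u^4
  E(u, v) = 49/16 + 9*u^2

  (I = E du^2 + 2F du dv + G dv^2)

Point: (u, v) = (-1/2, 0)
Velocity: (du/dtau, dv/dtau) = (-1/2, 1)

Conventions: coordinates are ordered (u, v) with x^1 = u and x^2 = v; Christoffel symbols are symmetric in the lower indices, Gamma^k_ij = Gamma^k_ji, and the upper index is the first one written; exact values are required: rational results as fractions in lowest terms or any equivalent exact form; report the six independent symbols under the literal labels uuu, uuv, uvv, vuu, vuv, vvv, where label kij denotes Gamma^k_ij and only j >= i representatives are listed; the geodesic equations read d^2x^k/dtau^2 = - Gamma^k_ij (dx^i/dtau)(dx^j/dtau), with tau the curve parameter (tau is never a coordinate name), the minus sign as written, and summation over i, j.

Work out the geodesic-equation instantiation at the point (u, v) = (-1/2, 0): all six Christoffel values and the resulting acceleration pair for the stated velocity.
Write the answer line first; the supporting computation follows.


Answer: Gamma_uuu = -72/85, Gamma_uuv = 0, Gamma_uvv = 129/85, Gamma_vuu = 0, Gamma_vuv = -12/43, Gamma_vvv = 0; accelerations (d^2u/dtau^2, d^2v/dtau^2) = (-111/85, -12/43)

E = 85/16, F = 0, G = 1849/64 at the point
E_u = -9, E_v = 0, F_u = 0, F_v = 0, G_u = -129/8, G_v = 0
EG - F^2 = 157165/1024;  g^inv = (1024/157165) * [[1849/64, 0], [0, 85/16]]
first-kind symbols [ij,l] = (1/2)(d_i g_jl + d_j g_il - d_l g_ij): [uu,u] = E_u/2 = -9/2, [uu,v] = F_u - E_v/2 = 0, [uv,u] = E_v/2 = 0, [uv,v] = G_u/2 = -129/16, [vv,u] = F_v - G_u/2 = 129/16, [vv,v] = G_v/2 = 0
Gamma^u_ij = (G*[ij,u] - F*[ij,v])/(EG - F^2), Gamma^v_ij = (E*[ij,v] - F*[ij,u])/(EG - F^2)
Gamma_uuu = -72/85, Gamma_uuv = 0, Gamma_uvv = 129/85, Gamma_vuu = 0, Gamma_vuv = -12/43, Gamma_vvv = 0
d^2u/dtau^2 = -(Gamma_uuu*(-1/2)^2 + 2*Gamma_uuv*(-1/2)*(1) + Gamma_uvv*(1)^2) = -111/85
d^2v/dtau^2 = -(Gamma_vuu*(-1/2)^2 + 2*Gamma_vuv*(-1/2)*(1) + Gamma_vvv*(1)^2) = -12/43


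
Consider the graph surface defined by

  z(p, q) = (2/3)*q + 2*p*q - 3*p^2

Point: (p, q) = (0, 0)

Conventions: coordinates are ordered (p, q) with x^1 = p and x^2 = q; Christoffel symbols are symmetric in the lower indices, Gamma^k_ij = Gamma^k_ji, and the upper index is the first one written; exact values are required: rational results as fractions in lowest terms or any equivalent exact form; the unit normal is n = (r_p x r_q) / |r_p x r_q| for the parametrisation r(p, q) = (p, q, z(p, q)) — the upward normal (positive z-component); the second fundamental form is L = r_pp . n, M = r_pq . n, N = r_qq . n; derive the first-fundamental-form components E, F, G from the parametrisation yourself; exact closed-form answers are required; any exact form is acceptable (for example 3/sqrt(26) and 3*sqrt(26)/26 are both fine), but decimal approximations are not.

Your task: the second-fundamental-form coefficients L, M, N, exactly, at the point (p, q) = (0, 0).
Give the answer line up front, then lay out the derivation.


Answer: L = -18*sqrt(13)/13, M = 6*sqrt(13)/13, N = 0

z_p = 0, z_q = 2/3, z_pp = -6, z_pq = 2, z_qq = 0
E = 1, F = 0, G = 13/9; answer radicand W^2 = 13/9
unnormalised second-form numerators: l = -6, m = 2, n = 0; L = l/sqrt(13/9), and similarly M = m/sqrt(W^2), N = n/sqrt(W^2)


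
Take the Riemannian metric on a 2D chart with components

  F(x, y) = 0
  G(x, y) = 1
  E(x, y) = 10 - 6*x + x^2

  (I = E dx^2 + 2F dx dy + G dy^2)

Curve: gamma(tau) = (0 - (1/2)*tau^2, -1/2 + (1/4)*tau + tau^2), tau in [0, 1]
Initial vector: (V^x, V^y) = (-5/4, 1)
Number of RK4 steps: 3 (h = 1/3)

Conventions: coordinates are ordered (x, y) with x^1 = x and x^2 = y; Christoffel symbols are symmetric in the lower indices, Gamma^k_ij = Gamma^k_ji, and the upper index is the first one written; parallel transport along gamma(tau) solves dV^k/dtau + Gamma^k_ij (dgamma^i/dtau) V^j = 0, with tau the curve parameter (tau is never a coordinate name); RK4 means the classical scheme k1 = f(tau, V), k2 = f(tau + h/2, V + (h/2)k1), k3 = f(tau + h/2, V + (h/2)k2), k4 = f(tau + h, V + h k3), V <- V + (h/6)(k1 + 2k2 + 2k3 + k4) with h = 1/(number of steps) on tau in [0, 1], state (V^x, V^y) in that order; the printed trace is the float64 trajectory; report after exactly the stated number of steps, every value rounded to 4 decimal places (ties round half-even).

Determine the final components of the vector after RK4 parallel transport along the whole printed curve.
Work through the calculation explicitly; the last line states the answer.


gamma'(tau) = (-tau, 1/4 + 2*tau); f(tau, V)^k = -Gamma^k_ij(gamma(tau)) gamma'^i(tau) V^j; h = 1/3; intermediate values shown to 6 dp
curve data and Christoffel symbols at the stage parameters:
  tau = 0.000000: gamma = (0.000000, -0.500000), gamma' = (0.000000, 0.250000); Gamma_xxx = -0.300000, Gamma_xxy = 0.000000, Gamma_xyy = 0.000000, Gamma_yxx = 0.000000, Gamma_yxy = 0.000000, Gamma_yyy = 0.000000
  tau = 0.166667: gamma = (-0.013889, -0.430556), gamma' = (-0.166667, 0.583333); Gamma_xxx = -0.298892, Gamma_xxy = 0.000000, Gamma_xyy = 0.000000, Gamma_yxx = 0.000000, Gamma_yxy = 0.000000, Gamma_yyy = 0.000000
  tau = 0.333333: gamma = (-0.055556, -0.305556), gamma' = (-0.333333, 0.916667); Gamma_xxx = -0.295611, Gamma_xxy = 0.000000, Gamma_xyy = 0.000000, Gamma_yxx = 0.000000, Gamma_yxy = 0.000000, Gamma_yyy = 0.000000
  tau = 0.500000: gamma = (-0.125000, -0.125000), gamma' = (-0.500000, 1.250000); Gamma_xxx = -0.290276, Gamma_xxy = 0.000000, Gamma_xyy = 0.000000, Gamma_yxx = 0.000000, Gamma_yxy = 0.000000, Gamma_yyy = 0.000000
  tau = 0.666667: gamma = (-0.222222, 0.111111), gamma' = (-0.666667, 1.583333); Gamma_xxx = -0.283080, Gamma_xxy = 0.000000, Gamma_xyy = 0.000000, Gamma_yxx = 0.000000, Gamma_yxy = 0.000000, Gamma_yyy = 0.000000
  tau = 0.833333: gamma = (-0.347222, 0.402778), gamma' = (-0.833333, 1.916667); Gamma_xxx = -0.274275, Gamma_xxy = 0.000000, Gamma_xyy = 0.000000, Gamma_yxx = 0.000000, Gamma_yxy = 0.000000, Gamma_yyy = 0.000000
  tau = 1.000000: gamma = (-0.500000, 0.750000), gamma' = (-1.000000, 2.250000); Gamma_xxx = -0.264151, Gamma_xxy = 0.000000, Gamma_xyy = 0.000000, Gamma_yxx = 0.000000, Gamma_yxy = 0.000000, Gamma_yyy = 0.000000
step 0: V^x = -1.2500, V^y = 1.0000
step 1: k1 = (0.000000, 0.000000), k2 = (0.062269, 0.000000), k3 = (0.061752, 0.000000), k4 = (0.121143, 0.000000); V <- V + (h/6)(k1 + 2k2 + 2k3 + k4): V^x = -1.2295, V^y = 1.0000
step 2: k1 = (0.121150, 0.000000), k2 = (0.175515, 0.000000), k3 = (0.174200, 0.000000), k4 = (0.221071, 0.000000); V <- V + (h/6)(k1 + 2k2 + 2k3 + k4): V^x = -1.1716, V^y = 1.0000
step 3: k1 = (0.221108, 0.000000), k2 = (0.259365, 0.000000), k3 = (0.257908, 0.000000), k4 = (0.286776, 0.000000); V <- V + (h/6)(k1 + 2k2 + 2k3 + k4): V^x = -1.0859, V^y = 1.0000

Answer: V^x = -1.0859, V^y = 1.0000


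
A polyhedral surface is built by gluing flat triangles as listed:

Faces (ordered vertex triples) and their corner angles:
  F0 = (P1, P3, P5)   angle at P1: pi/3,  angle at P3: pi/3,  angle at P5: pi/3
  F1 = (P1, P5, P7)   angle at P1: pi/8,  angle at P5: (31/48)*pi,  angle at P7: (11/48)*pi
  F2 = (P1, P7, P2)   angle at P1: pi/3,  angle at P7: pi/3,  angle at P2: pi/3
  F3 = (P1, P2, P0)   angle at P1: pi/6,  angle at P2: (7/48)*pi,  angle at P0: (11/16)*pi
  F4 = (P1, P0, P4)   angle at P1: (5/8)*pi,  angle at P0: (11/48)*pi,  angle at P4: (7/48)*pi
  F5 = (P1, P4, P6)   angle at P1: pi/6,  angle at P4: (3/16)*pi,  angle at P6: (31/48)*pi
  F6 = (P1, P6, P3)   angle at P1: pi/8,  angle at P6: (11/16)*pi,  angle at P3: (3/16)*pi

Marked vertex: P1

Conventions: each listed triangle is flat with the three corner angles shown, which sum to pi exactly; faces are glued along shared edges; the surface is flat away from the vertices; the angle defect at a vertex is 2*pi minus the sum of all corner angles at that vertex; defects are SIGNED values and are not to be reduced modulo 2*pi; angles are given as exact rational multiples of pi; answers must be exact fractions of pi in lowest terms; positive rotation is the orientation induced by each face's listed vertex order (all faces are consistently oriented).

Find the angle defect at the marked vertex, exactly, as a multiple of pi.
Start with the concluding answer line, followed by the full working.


Answer: defect(P1) = pi/8

Sum of corner angles at P1: (15/8)*pi
defect = 2*pi - (15/8)*pi


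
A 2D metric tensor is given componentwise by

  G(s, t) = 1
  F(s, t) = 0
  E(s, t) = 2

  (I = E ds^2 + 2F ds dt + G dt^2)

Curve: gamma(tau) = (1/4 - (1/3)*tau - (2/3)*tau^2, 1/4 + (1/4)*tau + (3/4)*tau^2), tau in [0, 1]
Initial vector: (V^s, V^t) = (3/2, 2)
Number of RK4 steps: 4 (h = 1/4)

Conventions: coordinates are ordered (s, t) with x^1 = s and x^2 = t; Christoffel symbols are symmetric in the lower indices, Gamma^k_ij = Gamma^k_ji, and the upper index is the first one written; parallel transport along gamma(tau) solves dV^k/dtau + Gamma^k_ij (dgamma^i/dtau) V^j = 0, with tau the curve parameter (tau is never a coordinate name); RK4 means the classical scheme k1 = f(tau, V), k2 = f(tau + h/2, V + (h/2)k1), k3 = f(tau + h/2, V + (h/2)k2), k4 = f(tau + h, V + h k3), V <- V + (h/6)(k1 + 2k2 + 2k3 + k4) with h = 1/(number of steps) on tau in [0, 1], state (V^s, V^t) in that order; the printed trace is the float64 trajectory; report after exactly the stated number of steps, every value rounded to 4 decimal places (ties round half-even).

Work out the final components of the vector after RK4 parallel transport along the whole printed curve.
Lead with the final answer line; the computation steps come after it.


Answer: V^s = 1.5000, V^t = 2.0000

gamma'(tau) = (-1/3 - (4/3)*tau, 1/4 + (3/2)*tau); f(tau, V)^k = -Gamma^k_ij(gamma(tau)) gamma'^i(tau) V^j; h = 1/4; intermediate values shown to 6 dp
curve data and Christoffel symbols at the stage parameters:
  tau = 0.000000: gamma = (0.250000, 0.250000), gamma' = (-0.333333, 0.250000); Gamma_sss = 0.000000, Gamma_sst = 0.000000, Gamma_stt = 0.000000, Gamma_tss = 0.000000, Gamma_tst = 0.000000, Gamma_ttt = 0.000000
  tau = 0.125000: gamma = (0.197917, 0.292969), gamma' = (-0.500000, 0.437500); Gamma_sss = 0.000000, Gamma_sst = 0.000000, Gamma_stt = 0.000000, Gamma_tss = 0.000000, Gamma_tst = 0.000000, Gamma_ttt = 0.000000
  tau = 0.250000: gamma = (0.125000, 0.359375), gamma' = (-0.666667, 0.625000); Gamma_sss = 0.000000, Gamma_sst = 0.000000, Gamma_stt = 0.000000, Gamma_tss = 0.000000, Gamma_tst = 0.000000, Gamma_ttt = 0.000000
  tau = 0.375000: gamma = (0.031250, 0.449219), gamma' = (-0.833333, 0.812500); Gamma_sss = 0.000000, Gamma_sst = 0.000000, Gamma_stt = 0.000000, Gamma_tss = 0.000000, Gamma_tst = 0.000000, Gamma_ttt = 0.000000
  tau = 0.500000: gamma = (-0.083333, 0.562500), gamma' = (-1.000000, 1.000000); Gamma_sss = 0.000000, Gamma_sst = 0.000000, Gamma_stt = 0.000000, Gamma_tss = 0.000000, Gamma_tst = 0.000000, Gamma_ttt = 0.000000
  tau = 0.625000: gamma = (-0.218750, 0.699219), gamma' = (-1.166667, 1.187500); Gamma_sss = 0.000000, Gamma_sst = 0.000000, Gamma_stt = 0.000000, Gamma_tss = 0.000000, Gamma_tst = 0.000000, Gamma_ttt = 0.000000
  tau = 0.750000: gamma = (-0.375000, 0.859375), gamma' = (-1.333333, 1.375000); Gamma_sss = 0.000000, Gamma_sst = 0.000000, Gamma_stt = 0.000000, Gamma_tss = 0.000000, Gamma_tst = 0.000000, Gamma_ttt = 0.000000
  tau = 0.875000: gamma = (-0.552083, 1.042969), gamma' = (-1.500000, 1.562500); Gamma_sss = 0.000000, Gamma_sst = 0.000000, Gamma_stt = 0.000000, Gamma_tss = 0.000000, Gamma_tst = 0.000000, Gamma_ttt = 0.000000
  tau = 1.000000: gamma = (-0.750000, 1.250000), gamma' = (-1.666667, 1.750000); Gamma_sss = 0.000000, Gamma_sst = 0.000000, Gamma_stt = 0.000000, Gamma_tss = 0.000000, Gamma_tst = 0.000000, Gamma_ttt = 0.000000
step 0: V^s = 1.5000, V^t = 2.0000
step 1: k1 = (0.000000, 0.000000), k2 = (0.000000, 0.000000), k3 = (0.000000, 0.000000), k4 = (0.000000, 0.000000); V <- V + (h/6)(k1 + 2k2 + 2k3 + k4): V^s = 1.5000, V^t = 2.0000
step 2: k1 = (0.000000, 0.000000), k2 = (0.000000, 0.000000), k3 = (0.000000, 0.000000), k4 = (0.000000, 0.000000); V <- V + (h/6)(k1 + 2k2 + 2k3 + k4): V^s = 1.5000, V^t = 2.0000
step 3: k1 = (0.000000, 0.000000), k2 = (0.000000, 0.000000), k3 = (0.000000, 0.000000), k4 = (0.000000, 0.000000); V <- V + (h/6)(k1 + 2k2 + 2k3 + k4): V^s = 1.5000, V^t = 2.0000
step 4: k1 = (0.000000, 0.000000), k2 = (0.000000, 0.000000), k3 = (0.000000, 0.000000), k4 = (0.000000, 0.000000); V <- V + (h/6)(k1 + 2k2 + 2k3 + k4): V^s = 1.5000, V^t = 2.0000


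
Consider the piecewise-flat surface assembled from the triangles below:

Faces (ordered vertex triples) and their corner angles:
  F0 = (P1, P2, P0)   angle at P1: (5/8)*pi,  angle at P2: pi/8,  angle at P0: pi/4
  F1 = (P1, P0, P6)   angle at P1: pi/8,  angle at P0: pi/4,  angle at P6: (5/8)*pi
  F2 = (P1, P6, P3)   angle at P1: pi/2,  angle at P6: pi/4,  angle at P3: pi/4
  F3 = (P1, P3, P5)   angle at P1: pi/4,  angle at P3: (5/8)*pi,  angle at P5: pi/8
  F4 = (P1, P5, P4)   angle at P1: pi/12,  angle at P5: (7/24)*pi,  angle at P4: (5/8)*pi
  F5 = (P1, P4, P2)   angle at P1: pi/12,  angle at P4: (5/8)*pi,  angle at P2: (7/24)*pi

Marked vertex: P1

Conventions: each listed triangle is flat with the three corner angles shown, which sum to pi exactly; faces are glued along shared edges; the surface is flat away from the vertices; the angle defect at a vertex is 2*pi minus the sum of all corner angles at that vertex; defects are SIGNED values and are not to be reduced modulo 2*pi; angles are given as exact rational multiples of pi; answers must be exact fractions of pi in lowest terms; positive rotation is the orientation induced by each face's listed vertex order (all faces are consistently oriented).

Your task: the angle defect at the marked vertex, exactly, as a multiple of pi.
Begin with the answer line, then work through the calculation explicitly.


Answer: defect(P1) = pi/3

Sum of corner angles at P1: (5/3)*pi
defect = 2*pi - (5/3)*pi


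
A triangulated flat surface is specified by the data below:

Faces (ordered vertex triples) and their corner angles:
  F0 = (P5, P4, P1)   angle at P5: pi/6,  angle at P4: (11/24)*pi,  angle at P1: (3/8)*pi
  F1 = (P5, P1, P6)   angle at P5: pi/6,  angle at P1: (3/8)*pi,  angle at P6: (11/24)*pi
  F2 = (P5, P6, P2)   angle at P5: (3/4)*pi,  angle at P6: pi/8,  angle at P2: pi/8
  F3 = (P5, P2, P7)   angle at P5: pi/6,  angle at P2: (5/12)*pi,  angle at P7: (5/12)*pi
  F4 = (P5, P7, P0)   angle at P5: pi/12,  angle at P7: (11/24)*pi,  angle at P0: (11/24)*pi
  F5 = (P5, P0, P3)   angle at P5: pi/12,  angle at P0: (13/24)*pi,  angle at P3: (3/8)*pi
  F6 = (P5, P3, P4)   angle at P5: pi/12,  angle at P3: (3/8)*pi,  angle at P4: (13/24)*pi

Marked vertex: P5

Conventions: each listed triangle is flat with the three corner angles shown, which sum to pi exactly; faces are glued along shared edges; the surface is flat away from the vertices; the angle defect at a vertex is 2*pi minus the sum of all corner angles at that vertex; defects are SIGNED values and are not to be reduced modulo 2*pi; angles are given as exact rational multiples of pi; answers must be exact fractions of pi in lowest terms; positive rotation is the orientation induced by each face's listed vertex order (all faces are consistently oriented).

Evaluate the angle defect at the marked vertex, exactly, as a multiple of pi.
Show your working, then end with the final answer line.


Sum of corner angles at P5: (3/2)*pi
defect = 2*pi - (3/2)*pi

Answer: defect(P5) = pi/2


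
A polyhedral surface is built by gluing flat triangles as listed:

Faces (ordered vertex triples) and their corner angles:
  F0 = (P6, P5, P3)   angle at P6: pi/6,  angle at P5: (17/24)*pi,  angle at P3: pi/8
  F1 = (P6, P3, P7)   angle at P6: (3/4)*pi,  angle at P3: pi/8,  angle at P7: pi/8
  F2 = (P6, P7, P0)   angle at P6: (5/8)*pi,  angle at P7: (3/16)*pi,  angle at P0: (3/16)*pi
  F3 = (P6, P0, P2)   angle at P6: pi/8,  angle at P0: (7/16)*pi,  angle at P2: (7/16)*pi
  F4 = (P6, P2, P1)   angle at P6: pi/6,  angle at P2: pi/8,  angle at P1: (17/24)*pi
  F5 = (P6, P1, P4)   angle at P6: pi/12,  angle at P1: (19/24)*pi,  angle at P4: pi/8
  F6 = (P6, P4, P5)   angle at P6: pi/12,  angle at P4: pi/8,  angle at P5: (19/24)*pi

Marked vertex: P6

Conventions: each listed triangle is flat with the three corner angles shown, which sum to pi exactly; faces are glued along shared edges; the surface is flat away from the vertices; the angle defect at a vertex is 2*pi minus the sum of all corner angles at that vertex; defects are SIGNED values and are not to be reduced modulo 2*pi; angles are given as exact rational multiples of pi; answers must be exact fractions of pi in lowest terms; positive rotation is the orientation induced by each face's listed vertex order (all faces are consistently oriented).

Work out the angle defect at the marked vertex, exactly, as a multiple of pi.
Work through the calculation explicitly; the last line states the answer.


Sum of corner angles at P6: 2*pi
defect = 2*pi - 2*pi

Answer: defect(P6) = 0


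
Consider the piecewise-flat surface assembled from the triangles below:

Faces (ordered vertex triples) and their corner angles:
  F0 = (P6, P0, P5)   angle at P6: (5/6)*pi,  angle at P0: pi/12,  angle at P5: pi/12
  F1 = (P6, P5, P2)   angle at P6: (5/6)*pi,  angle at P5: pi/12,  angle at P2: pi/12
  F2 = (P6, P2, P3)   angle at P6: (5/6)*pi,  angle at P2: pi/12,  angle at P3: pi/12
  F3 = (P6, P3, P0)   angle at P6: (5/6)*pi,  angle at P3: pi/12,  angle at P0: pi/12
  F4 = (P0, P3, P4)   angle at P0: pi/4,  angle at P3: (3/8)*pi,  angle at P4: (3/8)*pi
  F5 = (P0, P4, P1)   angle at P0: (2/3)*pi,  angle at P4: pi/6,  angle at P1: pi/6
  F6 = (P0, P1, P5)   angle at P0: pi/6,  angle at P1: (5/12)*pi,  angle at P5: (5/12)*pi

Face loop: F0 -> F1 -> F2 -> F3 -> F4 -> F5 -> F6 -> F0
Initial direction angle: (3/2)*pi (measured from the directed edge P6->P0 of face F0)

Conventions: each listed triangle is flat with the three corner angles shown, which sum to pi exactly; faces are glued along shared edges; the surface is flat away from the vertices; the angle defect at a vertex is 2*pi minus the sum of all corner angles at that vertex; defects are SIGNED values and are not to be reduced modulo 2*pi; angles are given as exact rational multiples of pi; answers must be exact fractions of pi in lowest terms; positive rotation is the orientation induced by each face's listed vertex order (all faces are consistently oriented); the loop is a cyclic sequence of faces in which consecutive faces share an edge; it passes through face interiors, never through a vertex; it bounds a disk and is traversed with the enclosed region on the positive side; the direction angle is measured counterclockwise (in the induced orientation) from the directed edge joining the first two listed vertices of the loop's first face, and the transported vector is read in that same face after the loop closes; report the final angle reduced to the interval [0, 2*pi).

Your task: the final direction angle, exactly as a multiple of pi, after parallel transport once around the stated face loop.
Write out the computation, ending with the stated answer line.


enclosed vertex P0: corner angles sum to (5/4)*pi, defect = 2*pi - (5/4)*pi = (3/4)*pi
enclosed vertex P6: corner angles sum to (10/3)*pi, defect = 2*pi - (10/3)*pi = (-4/3)*pi
summing the enclosed defects onto the initial angle, mod 2*pi in the induced orientation:
final angle = (3/2)*pi - (7/12)*pi = (11/12)*pi (mod 2*pi)

Answer: final direction angle = (11/12)*pi


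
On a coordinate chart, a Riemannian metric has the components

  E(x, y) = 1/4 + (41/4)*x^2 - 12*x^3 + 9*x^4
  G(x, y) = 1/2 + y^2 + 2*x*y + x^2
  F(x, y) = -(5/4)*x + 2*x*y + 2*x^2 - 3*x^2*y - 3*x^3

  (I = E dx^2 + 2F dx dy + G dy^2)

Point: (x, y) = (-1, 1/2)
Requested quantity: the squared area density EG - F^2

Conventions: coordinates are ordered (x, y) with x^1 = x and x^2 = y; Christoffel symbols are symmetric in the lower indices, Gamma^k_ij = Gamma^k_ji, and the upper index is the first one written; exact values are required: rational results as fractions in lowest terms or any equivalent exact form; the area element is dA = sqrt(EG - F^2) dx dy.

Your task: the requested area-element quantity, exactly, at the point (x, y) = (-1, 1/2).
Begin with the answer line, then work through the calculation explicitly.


Answer: EG - F^2 = 153/16

E = 63/2, F = 15/4, G = 3/4; EG - F^2 = 153/16


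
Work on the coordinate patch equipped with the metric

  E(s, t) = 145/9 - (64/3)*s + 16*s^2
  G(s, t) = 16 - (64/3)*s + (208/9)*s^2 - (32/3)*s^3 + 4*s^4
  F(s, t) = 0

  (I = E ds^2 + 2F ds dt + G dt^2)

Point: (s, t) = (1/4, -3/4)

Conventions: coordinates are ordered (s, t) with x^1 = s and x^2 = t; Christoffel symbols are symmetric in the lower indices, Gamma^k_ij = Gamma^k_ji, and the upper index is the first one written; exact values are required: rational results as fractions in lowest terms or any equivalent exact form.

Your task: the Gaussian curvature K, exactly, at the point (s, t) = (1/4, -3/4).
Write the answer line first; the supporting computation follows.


Answer: K = -17496/233147

E = 106/9, F = 0, G = 6889/576, EG - F^2 = 365117/2592 at the point
E_s = -40/3, E_t = 0, F_s = 0, F_t = 0, G_s = -415/36, G_t = 0
E_tt = 0, F_st = 0, G_ss = 299/9
By Brioschi, K is (det M1 - det M2) divided by (EG - F^2) squared.
M1 = [[-E_tt/2 + F_st - G_ss/2, E_s/2, F_s - E_t/2], [F_t - G_s/2, E, F], [G_t/2, F, G]] = [[-299/18, -20/3, 0], [415/72, 106/9, 0], [0, 0, 6889/576]]; det M1 = -175455941/93312
M2 = [[0, E_t/2, G_s/2], [E_t/2, E, F], [G_s/2, F, G]] = [[0, 0, -415/72], [0, 106/9, 0], [-415/72, 0, 6889/576]]; det M2 = -9127925/23328
det M1 - det M2 = -571787/384; K = -571787/384 / (365117/2592)^2 = -17496/233147


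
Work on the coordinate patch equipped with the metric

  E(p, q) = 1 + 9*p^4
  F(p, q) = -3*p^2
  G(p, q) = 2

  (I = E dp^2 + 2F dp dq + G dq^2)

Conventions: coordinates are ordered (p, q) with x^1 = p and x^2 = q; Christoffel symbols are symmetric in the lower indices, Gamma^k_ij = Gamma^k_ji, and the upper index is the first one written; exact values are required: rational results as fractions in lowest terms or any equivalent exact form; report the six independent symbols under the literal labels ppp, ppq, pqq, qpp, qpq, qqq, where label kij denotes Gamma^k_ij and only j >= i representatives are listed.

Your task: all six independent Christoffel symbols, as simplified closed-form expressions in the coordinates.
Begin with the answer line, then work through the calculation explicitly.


Answer: Gamma_ppp = 18*p^3/(9*p^4 + 2), Gamma_ppq = 0, Gamma_pqq = 0, Gamma_qpp = -6*p/(9*p^4 + 2), Gamma_qpq = 0, Gamma_qqq = 0

E = 1 + 9*p^4; F = -3*p^2; G = 2
Gamma^k_ij = (1/2) g^{kl} (d_i g_jl + d_j g_il - d_l g_ij), with g^inv = (1/(EG-F^2)) [[G, -F], [-F, E]]
first partials: E_p = 36*p^3, E_q = 0, F_p = -6*p, F_q = 0, G_p = 0, G_q = 0
D = EG - F^2 = 2 + 9*p^4
expanded: Gamma^p_pp = (G E_p - 2F F_p + F E_q)/(2D), Gamma^p_pq = (G E_q - F G_p)/(2D), Gamma^p_qq = (2G F_q - G G_p - F G_q)/(2D), Gamma^q_pp = (2E F_p - E E_q - F E_p)/(2D), Gamma^q_pq = (E G_p - F E_q)/(2D), Gamma^q_qq = (E G_q - 2F F_q + F G_p)/(2D); substitute and cancel common factors


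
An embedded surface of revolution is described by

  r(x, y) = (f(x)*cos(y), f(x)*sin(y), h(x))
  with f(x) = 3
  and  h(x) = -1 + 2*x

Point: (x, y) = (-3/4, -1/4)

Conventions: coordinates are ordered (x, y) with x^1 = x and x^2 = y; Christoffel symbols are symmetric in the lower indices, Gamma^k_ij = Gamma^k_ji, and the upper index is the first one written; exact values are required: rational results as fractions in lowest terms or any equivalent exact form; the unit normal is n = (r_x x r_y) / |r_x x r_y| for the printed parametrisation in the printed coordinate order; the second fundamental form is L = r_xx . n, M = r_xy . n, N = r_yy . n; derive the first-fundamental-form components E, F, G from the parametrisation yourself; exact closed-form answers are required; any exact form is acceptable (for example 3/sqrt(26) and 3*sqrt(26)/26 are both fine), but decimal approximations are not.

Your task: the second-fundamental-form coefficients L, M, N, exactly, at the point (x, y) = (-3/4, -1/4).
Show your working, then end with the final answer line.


f = 3, f' = 0, f'' = 0, h' = 2, h'' = 0
E = 4, F = 0, G = 9; answer radicand W^2 = 4
unnormalised second-form numerators: l = 0, m = 0, n = 6; L = l/sqrt(4), and similarly M = m/sqrt(W^2), N = n/sqrt(W^2)

Answer: L = 0, M = 0, N = 3


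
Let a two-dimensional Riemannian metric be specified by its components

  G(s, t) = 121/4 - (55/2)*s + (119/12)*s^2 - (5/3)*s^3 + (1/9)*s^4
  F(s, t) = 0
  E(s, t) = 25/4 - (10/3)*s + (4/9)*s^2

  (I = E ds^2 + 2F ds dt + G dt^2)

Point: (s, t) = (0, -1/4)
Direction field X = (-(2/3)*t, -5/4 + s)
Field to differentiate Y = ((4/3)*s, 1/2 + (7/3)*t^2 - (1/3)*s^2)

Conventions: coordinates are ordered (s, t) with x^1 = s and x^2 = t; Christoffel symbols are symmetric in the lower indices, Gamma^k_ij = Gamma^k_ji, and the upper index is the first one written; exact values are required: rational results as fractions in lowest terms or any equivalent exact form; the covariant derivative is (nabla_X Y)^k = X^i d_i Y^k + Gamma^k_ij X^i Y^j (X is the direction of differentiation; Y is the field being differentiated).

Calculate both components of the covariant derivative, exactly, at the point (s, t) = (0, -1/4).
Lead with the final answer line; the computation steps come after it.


Answer: (nabla_X Y)^s = -895/576, (nabla_X Y)^t = 4465/3168

E = 25/4, F = 0, G = 121/4 at the point
E_s = -10/3, E_t = 0, F_s = 0, F_t = 0, G_s = -55/2, G_t = 0
EG - F^2 = 3025/16;  g^inv = (16/3025) * [[121/4, 0], [0, 25/4]]
first-kind symbols [ij,l] = (1/2)(d_i g_jl + d_j g_il - d_l g_ij): [ss,s] = E_s/2 = -5/3, [ss,t] = F_s - E_t/2 = 0, [st,s] = E_t/2 = 0, [st,t] = G_s/2 = -55/4, [tt,s] = F_t - G_s/2 = 55/4, [tt,t] = G_t/2 = 0
Gamma^s_ij = (G*[ij,s] - F*[ij,t])/(EG - F^2), Gamma^t_ij = (E*[ij,t] - F*[ij,s])/(EG - F^2)
Gamma_sss = -4/15, Gamma_sst = 0, Gamma_stt = 11/5, Gamma_tss = 0, Gamma_tst = -5/11, Gamma_ttt = 0
X = (1/6, -5/4), Y = (0, 31/48) at the point


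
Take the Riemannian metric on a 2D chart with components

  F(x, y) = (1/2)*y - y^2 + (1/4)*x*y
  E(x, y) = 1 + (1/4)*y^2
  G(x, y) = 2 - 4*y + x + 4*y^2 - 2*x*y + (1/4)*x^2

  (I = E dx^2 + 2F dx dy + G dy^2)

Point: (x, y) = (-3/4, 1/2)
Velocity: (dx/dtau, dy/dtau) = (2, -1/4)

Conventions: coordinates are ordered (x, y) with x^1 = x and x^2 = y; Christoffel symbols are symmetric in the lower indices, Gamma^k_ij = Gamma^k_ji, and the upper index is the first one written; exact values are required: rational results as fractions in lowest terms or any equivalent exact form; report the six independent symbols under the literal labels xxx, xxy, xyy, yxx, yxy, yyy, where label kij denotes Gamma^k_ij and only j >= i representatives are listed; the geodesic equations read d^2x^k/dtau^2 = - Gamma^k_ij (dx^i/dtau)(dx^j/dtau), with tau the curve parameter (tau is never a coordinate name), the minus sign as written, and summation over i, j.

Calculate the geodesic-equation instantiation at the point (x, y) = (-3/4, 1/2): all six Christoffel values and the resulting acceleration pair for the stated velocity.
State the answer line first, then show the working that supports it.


Answer: Gamma_xxx = 0, Gamma_xxy = 8/77, Gamma_xyy = -32/77, Gamma_yxx = 0, Gamma_yxy = -12/77, Gamma_yyy = 48/77; accelerations (d^2x/dtau^2, d^2y/dtau^2) = (10/77, -15/77)

E = 17/16, F = -3/32, G = 73/64 at the point
E_x = 0, E_y = 1/4, F_x = 1/8, F_y = -11/16, G_x = -3/8, G_y = 3/2
EG - F^2 = 77/64;  g^inv = (64/77) * [[73/64, 3/32], [3/32, 17/16]]
first-kind symbols [ij,l] = (1/2)(d_i g_jl + d_j g_il - d_l g_ij): [xx,x] = E_x/2 = 0, [xx,y] = F_x - E_y/2 = 0, [xy,x] = E_y/2 = 1/8, [xy,y] = G_x/2 = -3/16, [yy,x] = F_y - G_x/2 = -1/2, [yy,y] = G_y/2 = 3/4
Gamma^x_ij = (G*[ij,x] - F*[ij,y])/(EG - F^2), Gamma^y_ij = (E*[ij,y] - F*[ij,x])/(EG - F^2)
Gamma_xxx = 0, Gamma_xxy = 8/77, Gamma_xyy = -32/77, Gamma_yxx = 0, Gamma_yxy = -12/77, Gamma_yyy = 48/77
d^2x/dtau^2 = -(Gamma_xxx*(2)^2 + 2*Gamma_xxy*(2)*(-1/4) + Gamma_xyy*(-1/4)^2) = 10/77
d^2y/dtau^2 = -(Gamma_yxx*(2)^2 + 2*Gamma_yxy*(2)*(-1/4) + Gamma_yyy*(-1/4)^2) = -15/77


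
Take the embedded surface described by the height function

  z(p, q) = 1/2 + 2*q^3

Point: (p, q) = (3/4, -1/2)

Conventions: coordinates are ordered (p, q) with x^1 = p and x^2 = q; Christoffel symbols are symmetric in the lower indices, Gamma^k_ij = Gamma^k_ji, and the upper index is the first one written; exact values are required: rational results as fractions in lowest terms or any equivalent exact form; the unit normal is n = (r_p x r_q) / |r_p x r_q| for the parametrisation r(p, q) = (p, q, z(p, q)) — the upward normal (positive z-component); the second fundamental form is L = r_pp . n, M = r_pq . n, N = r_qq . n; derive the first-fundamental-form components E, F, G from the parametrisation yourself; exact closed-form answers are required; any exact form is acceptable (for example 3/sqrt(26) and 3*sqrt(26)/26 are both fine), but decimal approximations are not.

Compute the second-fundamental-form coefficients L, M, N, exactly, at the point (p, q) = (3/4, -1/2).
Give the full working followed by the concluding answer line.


z_p = 0, z_q = 3/2, z_pp = 0, z_pq = 0, z_qq = -6
E = 1, F = 0, G = 13/4; answer radicand W^2 = 13/4
unnormalised second-form numerators: l = 0, m = 0, n = -6; L = l/sqrt(13/4), and similarly M = m/sqrt(W^2), N = n/sqrt(W^2)

Answer: L = 0, M = 0, N = -12*sqrt(13)/13


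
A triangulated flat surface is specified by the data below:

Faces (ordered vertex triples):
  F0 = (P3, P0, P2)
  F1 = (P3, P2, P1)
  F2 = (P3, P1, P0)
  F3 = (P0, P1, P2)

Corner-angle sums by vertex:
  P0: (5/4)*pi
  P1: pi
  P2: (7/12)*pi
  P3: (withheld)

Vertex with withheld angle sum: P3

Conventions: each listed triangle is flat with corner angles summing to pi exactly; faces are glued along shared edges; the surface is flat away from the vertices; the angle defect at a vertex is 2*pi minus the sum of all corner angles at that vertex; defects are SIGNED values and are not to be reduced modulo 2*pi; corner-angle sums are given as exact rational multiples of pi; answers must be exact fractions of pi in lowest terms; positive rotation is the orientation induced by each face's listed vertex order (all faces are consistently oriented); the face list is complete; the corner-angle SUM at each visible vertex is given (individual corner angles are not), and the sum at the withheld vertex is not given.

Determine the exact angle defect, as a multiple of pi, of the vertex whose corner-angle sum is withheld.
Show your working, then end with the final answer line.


V = 4, E = 6, F = 4; chi = V - E + F = 2
Gauss-Bonnet: total defect = 2*pi*chi = 4*pi; visible defects sum to (19/6)*pi

Answer: defect(P3) = (5/6)*pi


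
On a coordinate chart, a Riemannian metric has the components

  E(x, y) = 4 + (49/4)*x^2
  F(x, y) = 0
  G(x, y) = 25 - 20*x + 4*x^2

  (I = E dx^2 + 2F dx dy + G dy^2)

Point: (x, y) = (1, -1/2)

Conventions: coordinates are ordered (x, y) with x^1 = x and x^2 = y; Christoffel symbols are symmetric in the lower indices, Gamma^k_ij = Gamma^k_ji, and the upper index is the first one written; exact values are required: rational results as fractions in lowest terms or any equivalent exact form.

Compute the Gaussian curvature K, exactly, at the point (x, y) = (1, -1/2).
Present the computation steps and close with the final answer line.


E = 65/4, F = 0, G = 9, EG - F^2 = 585/4 at the point
E_x = 49/2, E_y = 0, F_x = 0, F_y = 0, G_x = -12, G_y = 0
E_yy = 0, F_xy = 0, G_xx = 8
Compute both Brioschi determinants and normalise by (EG - F^2)^2.
M1 = [[-E_yy/2 + F_xy - G_xx/2, E_x/2, F_x - E_y/2], [F_y - G_x/2, E, F], [G_y/2, F, G]] = [[-4, 49/4, 0], [6, 65/4, 0], [0, 0, 9]]; det M1 = -2493/2
M2 = [[0, E_y/2, G_x/2], [E_y/2, E, F], [G_x/2, F, G]] = [[0, 0, -6], [0, 65/4, 0], [-6, 0, 9]]; det M2 = -585
det M1 - det M2 = -1323/2; K = -1323/2 / (585/4)^2 = -392/12675

Answer: K = -392/12675


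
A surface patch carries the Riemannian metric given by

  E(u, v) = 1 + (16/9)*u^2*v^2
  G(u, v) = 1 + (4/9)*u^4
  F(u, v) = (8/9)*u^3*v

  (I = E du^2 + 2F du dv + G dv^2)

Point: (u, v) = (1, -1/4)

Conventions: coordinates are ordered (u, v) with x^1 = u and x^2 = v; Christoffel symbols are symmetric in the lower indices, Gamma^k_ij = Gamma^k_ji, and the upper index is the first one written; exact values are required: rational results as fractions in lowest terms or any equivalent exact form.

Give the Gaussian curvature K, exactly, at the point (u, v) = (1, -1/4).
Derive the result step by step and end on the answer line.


E = 10/9, F = -2/9, G = 13/9, EG - F^2 = 14/9 at the point
E_u = 2/9, E_v = -8/9, F_u = -2/3, F_v = 8/9, G_u = 16/9, G_v = 0
E_vv = 32/9, F_uv = 8/3, G_uu = 16/3
The intrinsic route: Brioschi's K = (det M1 - det M2)/(EG - F^2)^2.
M1 = [[-E_vv/2 + F_uv - G_uu/2, E_u/2, F_u - E_v/2], [F_v - G_u/2, E, F], [G_v/2, F, G]] = [[-16/9, 1/9, -2/9], [0, 10/9, -2/9], [0, -2/9, 13/9]]; det M1 = -224/81
M2 = [[0, E_v/2, G_u/2], [E_v/2, E, F], [G_u/2, F, G]] = [[0, -4/9, 8/9], [-4/9, 10/9, -2/9], [8/9, -2/9, 13/9]]; det M2 = -80/81
det M1 - det M2 = -16/9; K = -16/9 / (14/9)^2 = -36/49

Answer: K = -36/49


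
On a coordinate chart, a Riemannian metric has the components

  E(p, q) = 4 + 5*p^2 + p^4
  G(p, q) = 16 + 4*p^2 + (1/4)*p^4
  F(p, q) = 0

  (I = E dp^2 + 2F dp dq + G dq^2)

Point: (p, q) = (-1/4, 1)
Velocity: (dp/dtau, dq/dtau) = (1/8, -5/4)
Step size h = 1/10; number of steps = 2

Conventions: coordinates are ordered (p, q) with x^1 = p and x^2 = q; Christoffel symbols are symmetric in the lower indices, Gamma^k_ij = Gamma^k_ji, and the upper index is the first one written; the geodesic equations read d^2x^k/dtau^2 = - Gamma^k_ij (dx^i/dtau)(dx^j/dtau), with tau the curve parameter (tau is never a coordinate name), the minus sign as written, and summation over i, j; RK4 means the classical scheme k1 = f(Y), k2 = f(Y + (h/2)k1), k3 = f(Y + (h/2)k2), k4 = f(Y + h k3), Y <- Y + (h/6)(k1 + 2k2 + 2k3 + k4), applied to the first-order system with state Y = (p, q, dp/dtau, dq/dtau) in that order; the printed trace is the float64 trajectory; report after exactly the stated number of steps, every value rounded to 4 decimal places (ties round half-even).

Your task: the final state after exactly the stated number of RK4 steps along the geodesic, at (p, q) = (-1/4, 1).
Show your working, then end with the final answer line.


f(Y) = (dp/dtau, dq/dtau, -Gamma^p_ij Y'^i Y'^j, -Gamma^q_ij Y'^i Y'^j) with the Gammas evaluated at the stage position; h = 0.100000; intermediate values shown to 6 dp
step 0: p = -0.2500, q = 1.0000, dp/dtau = 0.1250, dq/dtau = -1.2500
step 1:
  k1: at (p, q) = (-0.250000, 1.000000), (dp/dtau, dq/dtau) = (0.125000, -1.250000); Gamma_ppp = -0.296833, Gamma_ppq = 0.000000, Gamma_pqq = 0.233484, Gamma_qpp = 0.000000, Gamma_qpq = -0.062016, Gamma_qqq = 0.000000; k1 = (0.125000, -1.250000, -0.360181, -0.019380)
  k2: at (p, q) = (-0.243750, 0.937500), (dp/dtau, dq/dtau) = (0.106991, -1.250969); Gamma_ppp = -0.290126, Gamma_ppq = 0.000000, Gamma_pqq = 0.228396, Gamma_qpp = 0.000000, Gamma_qpq = -0.060488, Gamma_qqq = 0.000000; k2 = (0.106991, -1.250969, -0.354102, -0.016192)
  k3: at (p, q) = (-0.244650, 0.937452), (dp/dtau, dq/dtau) = (0.107295, -1.250810); Gamma_ppp = -0.291095, Gamma_ppq = 0.000000, Gamma_pqq = 0.229133, Gamma_qpp = 0.000000, Gamma_qpq = -0.060708, Gamma_qqq = 0.000000; k3 = (0.107295, -1.250810, -0.355132, -0.016295)
  k4: at (p, q) = (-0.239271, 0.874919), (dp/dtau, dq/dtau) = (0.089487, -1.251629); Gamma_ppp = -0.285288, Gamma_ppq = 0.000000, Gamma_pqq = 0.224717, Gamma_qpp = 0.000000, Gamma_qpq = -0.059393, Gamma_qqq = 0.000000; k4 = (0.089487, -1.251629, -0.349752, -0.013304)
  Y <- Y + (h/6)(k1 + 2k2 + 2k3 + k4): p = -0.2393, q = 0.8749, dp/dtau = 0.0895, dq/dtau = -1.2516
step 2:
  k1: at (p, q) = (-0.239282, 0.874914), (dp/dtau, dq/dtau) = (0.089527, -1.251628); Gamma_ppp = -0.285300, Gamma_ppq = 0.000000, Gamma_pqq = 0.224727, Gamma_qpp = 0.000000, Gamma_qpq = -0.059395, Gamma_qqq = 0.000000; k1 = (0.089527, -1.251628, -0.349764, -0.013311)
  k2: at (p, q) = (-0.234806, 0.812332), (dp/dtau, dq/dtau) = (0.072038, -1.252293); Gamma_ppp = -0.280440, Gamma_ppq = 0.000000, Gamma_pqq = 0.221024, Gamma_qpp = 0.000000, Gamma_qpq = -0.058300, Gamma_qqq = 0.000000; k2 = (0.072038, -1.252293, -0.345163, -0.010519)
  k3: at (p, q) = (-0.235680, 0.812299), (dp/dtau, dq/dtau) = (0.072269, -1.252154); Gamma_ppp = -0.281392, Gamma_ppq = 0.000000, Gamma_pqq = 0.221749, Gamma_qpp = 0.000000, Gamma_qpq = -0.058514, Gamma_qqq = 0.000000; k3 = (0.072269, -1.252154, -0.346209, -0.010590)
  k4: at (p, q) = (-0.232056, 0.749698), (dp/dtau, dq/dtau) = (0.054906, -1.252687); Gamma_ppp = -0.277441, Gamma_ppq = 0.000000, Gamma_pqq = 0.218735, Gamma_qpp = 0.000000, Gamma_qpq = -0.057626, Gamma_qqq = 0.000000; k4 = (0.054906, -1.252687, -0.342408, -0.007927)
  Y <- Y + (h/6)(k1 + 2k2 + 2k3 + k4): p = -0.2321, q = 0.7497, dp/dtau = 0.0549, dq/dtau = -1.2527

Answer: p = -0.2321, q = 0.7497, dp/dtau = 0.0549, dq/dtau = -1.2527
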